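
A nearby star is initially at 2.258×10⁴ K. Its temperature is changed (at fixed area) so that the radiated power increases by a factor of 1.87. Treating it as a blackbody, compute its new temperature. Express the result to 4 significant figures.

P ∝ T⁴, so T₂/T₁ = (P₂/P₁)^(1/4) = (1.87)^(1/4) = 1.16939.
T₂ = 2.258×10⁴ × 1.16939 = 2.640×10⁴ K.

T₂ ≈ 2.640×10⁴ K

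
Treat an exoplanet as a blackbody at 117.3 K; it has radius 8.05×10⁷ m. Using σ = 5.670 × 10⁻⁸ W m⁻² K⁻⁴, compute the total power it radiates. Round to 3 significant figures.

Surface area A = 4πR² = 4π(8.05×10⁷ m)² = 8.14332×10¹⁶ m².
P = σAT⁴ = 5.670×10⁻⁸ × 8.14332×10¹⁶ × (117.3)⁴ = 8.74×10¹⁷ W.

P ≈ 8.74×10¹⁷ W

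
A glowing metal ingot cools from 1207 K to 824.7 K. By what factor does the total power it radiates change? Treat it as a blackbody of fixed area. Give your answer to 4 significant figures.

P₂/P₁ ≈ 0.2179

P ∝ T⁴, so P₂/P₁ = (T₂/T₁)⁴ = (824.7/1207)⁴ = (0.683264)⁴ = 0.2179.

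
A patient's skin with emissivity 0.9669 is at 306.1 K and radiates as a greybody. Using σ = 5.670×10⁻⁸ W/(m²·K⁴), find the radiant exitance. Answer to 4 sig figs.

I ≈ 481.3 W/m²

Stefan–Boltzmann: I = εσT⁴ = 0.9669 × 5.670×10⁻⁸ × (306.1)⁴ = 481.3 W/m².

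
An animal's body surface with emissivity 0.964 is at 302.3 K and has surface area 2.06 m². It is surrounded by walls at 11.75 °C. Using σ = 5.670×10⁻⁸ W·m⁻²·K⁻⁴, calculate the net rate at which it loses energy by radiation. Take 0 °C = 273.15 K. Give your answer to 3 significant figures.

Net loss ≈ 199 W

Surroundings: T = 11.75 °C + 273.15 = 284.90 K.
Area A = 2.06 m².
Net radiated power P_net = εσA(T⁴ − T₀⁴) = 0.964×5.670×10⁻⁸×2.06×(302.3⁴ − 284.90⁴).
T⁴ − T₀⁴ = 8.35127×10⁹ − 6.58825×10⁹ = 1.76302×10⁹ K⁴, so P_net = 199 W.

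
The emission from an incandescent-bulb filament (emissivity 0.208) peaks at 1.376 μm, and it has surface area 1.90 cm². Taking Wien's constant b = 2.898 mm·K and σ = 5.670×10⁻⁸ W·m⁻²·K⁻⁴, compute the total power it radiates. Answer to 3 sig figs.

Wien's law: T = b/λ_max = 2.898×10⁻³/1.376×10⁻⁶ = 2106.10 K.
Area A = 1.90 cm² = 1.90×10⁻⁴ m².
Then P = εσAT⁴ = 0.208×5.670×10⁻⁸×1.90×10⁻⁴×(2106.10)⁴ = 44.1 W.

P ≈ 44.1 W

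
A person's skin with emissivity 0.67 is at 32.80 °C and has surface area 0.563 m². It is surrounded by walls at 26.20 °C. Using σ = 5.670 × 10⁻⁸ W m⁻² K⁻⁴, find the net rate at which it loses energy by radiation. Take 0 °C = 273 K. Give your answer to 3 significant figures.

T = 32.80 °C + 273 = 305.80 K.
Surroundings: T = 26.20 °C + 273 = 299.20 K.
Area A = 0.563 m².
Net radiated power P_net = εσA(T⁴ − T₀⁴) = 0.67×5.670×10⁻⁸×0.563×(305.80⁴ − 299.20⁴).
T⁴ − T₀⁴ = 8.74480×10⁹ − 8.01394×10⁹ = 7.30860×10⁸ K⁴, so P_net = 15.6 W.

Net loss ≈ 15.6 W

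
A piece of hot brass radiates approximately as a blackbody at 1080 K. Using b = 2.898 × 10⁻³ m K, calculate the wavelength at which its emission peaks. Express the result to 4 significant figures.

λ_max ≈ 2.683 μm

Wien's displacement law: λ_max = b/T = (2.898×10⁻³ m·K)/(1080 K) = 2.6833×10⁻⁶ m.
That is 2.683 μm, in the infrared range.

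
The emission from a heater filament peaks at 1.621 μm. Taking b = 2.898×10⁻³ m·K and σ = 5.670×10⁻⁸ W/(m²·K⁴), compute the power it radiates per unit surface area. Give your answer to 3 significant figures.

Wien's law: T = b/λ_max = 2.898×10⁻³/1.621×10⁻⁶ = 1787.79 K.
Then I = σT⁴ = 5.670×10⁻⁸×(1787.79)⁴ = 5.79×10⁵ W/m².

I ≈ 5.79×10⁵ W/m²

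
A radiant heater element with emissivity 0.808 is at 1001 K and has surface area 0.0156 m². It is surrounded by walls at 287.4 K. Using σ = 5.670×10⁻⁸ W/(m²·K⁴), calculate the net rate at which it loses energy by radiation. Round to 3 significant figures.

Area A = 0.0156 m².
Net radiated power P_net = εσA(T⁴ − T₀⁴) = 0.808×5.670×10⁻⁸×0.0156×(1001⁴ − 287.4⁴).
T⁴ − T₀⁴ = 1.00401×10¹² − 6.82256×10⁹ = 9.97187×10¹¹ K⁴, so P_net = 713 W.

Net loss ≈ 713 W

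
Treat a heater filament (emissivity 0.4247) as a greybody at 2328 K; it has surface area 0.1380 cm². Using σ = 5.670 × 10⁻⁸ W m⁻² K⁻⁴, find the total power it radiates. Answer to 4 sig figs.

Area A = 0.1380 cm² = 1.380×10⁻⁵ m².
P = εσAT⁴ = 0.4247 × 5.670×10⁻⁸ × 1.380×10⁻⁵ × (2328)⁴ = 9.761 W.

P ≈ 9.761 W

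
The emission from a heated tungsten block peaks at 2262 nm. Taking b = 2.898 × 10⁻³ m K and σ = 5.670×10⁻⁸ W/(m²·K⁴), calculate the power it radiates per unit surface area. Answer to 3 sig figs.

Wien's law: T = b/λ_max = 2.898×10⁻³/2.262×10⁻⁶ = 1281.17 K.
Then I = σT⁴ = 5.670×10⁻⁸×(1281.17)⁴ = 1.53×10⁵ W/m².

I ≈ 1.53×10⁵ W/m²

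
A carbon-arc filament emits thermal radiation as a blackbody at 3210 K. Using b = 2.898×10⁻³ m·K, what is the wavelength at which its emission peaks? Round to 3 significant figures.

Wien's displacement law: λ_max = b/T = (2.898×10⁻³ m·K)/(3210 K) = 9.028×10⁻⁷ m.
That is 903 nm, in the infrared range.

λ_max ≈ 903 nm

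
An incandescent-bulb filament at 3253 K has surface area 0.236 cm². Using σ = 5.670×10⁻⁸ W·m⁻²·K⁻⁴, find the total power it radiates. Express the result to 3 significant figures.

Area A = 0.236 cm² = 2.36×10⁻⁵ m².
P = σAT⁴ = 5.670×10⁻⁸ × 2.36×10⁻⁵ × (3253)⁴ = 150 W.

P ≈ 150 W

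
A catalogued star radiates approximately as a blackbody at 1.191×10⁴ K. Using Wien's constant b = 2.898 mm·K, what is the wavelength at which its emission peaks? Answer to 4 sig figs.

λ_max ≈ 243.3 nm

Wien's displacement law: λ_max = b/T = (2.898×10⁻³ m·K)/(1.191×10⁴ K) = 2.4332×10⁻⁷ m.
That is 243.3 nm, in the ultraviolet range.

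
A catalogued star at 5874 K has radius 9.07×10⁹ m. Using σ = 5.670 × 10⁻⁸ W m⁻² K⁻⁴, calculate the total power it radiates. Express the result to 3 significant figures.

Surface area A = 4πR² = 4π(9.07×10⁹ m)² = 1.03377×10²¹ m².
P = σAT⁴ = 5.670×10⁻⁸ × 1.03377×10²¹ × (5874)⁴ = 6.98×10²⁸ W.

P ≈ 6.98×10²⁸ W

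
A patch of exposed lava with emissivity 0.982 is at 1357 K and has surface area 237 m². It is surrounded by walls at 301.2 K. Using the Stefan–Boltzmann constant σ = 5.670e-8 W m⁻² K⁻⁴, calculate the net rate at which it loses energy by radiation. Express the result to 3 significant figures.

Net loss ≈ 4.46×10⁷ W

Area A = 237 m².
Net radiated power P_net = εσA(T⁴ − T₀⁴) = 0.982×5.670×10⁻⁸×237×(1357⁴ − 301.2⁴).
T⁴ − T₀⁴ = 3.39093×10¹² − 8.23038×10⁹ = 3.38270×10¹² K⁴, so P_net = 4.46×10⁷ W.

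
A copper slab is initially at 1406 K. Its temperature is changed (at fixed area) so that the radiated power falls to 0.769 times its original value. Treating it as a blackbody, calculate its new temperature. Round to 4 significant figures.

T₂ ≈ 1317 K

P ∝ T⁴, so T₂/T₁ = (P₂/P₁)^(1/4) = (0.769)^(1/4) = 0.936444.
T₂ = 1406 × 0.936444 = 1317 K.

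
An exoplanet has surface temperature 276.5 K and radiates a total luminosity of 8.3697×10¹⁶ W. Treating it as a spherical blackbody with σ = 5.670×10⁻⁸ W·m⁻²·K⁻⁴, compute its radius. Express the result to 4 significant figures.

R ≈ 4.483×10⁶ m

L = 4πR²σT⁴ ⇒ R = √(L/(4πσT⁴)).
σT⁴ = 331.408 W/m², so R = √(8.3697×10¹⁶/(4π×331.408)) = 4.483×10⁶ m.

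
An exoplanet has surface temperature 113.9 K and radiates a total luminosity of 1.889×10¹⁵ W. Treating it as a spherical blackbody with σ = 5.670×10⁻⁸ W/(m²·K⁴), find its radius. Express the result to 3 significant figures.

R ≈ 3.97×10⁶ m

L = 4πR²σT⁴ ⇒ R = √(L/(4πσT⁴)).
σT⁴ = 9.54285 W/m², so R = √(1.889×10¹⁵/(4π×9.54285)) = 3.97×10⁶ m.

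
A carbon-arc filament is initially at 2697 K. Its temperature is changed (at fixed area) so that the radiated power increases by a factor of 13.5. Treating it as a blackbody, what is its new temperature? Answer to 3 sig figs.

T₂ ≈ 5.17×10³ K

P ∝ T⁴, so T₂/T₁ = (P₂/P₁)^(1/4) = (13.5)^(1/4) = 1.91683.
T₂ = 2697 × 1.91683 = 5.17×10³ K.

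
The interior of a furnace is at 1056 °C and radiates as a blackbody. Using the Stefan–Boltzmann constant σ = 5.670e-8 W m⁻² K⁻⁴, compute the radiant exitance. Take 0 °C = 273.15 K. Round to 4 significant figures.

T = 1056 °C + 273.15 = 1329.15 K.
Stefan–Boltzmann: I = σT⁴ = 5.670×10⁻⁸ × (1329.15)⁴ = 1.770×10⁵ W/m².

I ≈ 1.770×10⁵ W/m²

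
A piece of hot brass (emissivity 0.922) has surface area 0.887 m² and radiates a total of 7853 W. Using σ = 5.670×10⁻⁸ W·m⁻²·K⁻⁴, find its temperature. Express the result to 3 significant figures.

Area A = 0.887 m².
P = εσAT⁴ ⇒ T = (P/(εσA))^(1/4) = (7853/(0.922×5.670×10⁻⁸×0.887))^(1/4) = 642 K.

T ≈ 642 K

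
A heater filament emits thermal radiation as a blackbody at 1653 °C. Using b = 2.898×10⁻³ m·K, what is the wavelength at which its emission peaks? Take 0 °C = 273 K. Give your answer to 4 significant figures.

λ_max ≈ 1.505 μm

T = 1653 °C + 273 = 1926 K.
Wien's displacement law: λ_max = b/T = (2.898×10⁻³ m·K)/(1926 K) = 1.5047×10⁻⁶ m.
That is 1.505 μm, in the infrared range.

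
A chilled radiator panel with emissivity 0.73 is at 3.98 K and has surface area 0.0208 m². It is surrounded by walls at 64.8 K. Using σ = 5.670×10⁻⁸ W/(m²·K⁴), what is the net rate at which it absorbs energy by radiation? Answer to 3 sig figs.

Area A = 0.0208 m².
Net radiated power P_net = εσA(T⁴ − T₀⁴) = 0.73×5.670×10⁻⁸×0.0208×(3.98⁴ − 64.8⁴).
T⁴ − T₀⁴ = 250.918 − 1.76319×10⁷ = -1.76316×10⁷ K⁴, so P_net = -0.0152 W — negative, meaning a net gain of 0.0152 W.

Net gain ≈ 0.0152 W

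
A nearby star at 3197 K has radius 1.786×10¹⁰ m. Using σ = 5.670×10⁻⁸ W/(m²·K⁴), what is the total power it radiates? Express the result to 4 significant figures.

P ≈ 2.374×10²⁸ W

Surface area A = 4πR² = 4π(1.786×10¹⁰ m)² = 4.00842×10²¹ m².
P = σAT⁴ = 5.670×10⁻⁸ × 4.00842×10²¹ × (3197)⁴ = 2.374×10²⁸ W.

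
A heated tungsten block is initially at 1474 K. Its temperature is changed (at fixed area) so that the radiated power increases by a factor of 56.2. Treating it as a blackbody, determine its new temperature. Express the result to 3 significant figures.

P ∝ T⁴, so T₂/T₁ = (P₂/P₁)^(1/4) = (56.2)^(1/4) = 2.73800.
T₂ = 1474 × 2.73800 = 4.04×10³ K.

T₂ ≈ 4.04×10³ K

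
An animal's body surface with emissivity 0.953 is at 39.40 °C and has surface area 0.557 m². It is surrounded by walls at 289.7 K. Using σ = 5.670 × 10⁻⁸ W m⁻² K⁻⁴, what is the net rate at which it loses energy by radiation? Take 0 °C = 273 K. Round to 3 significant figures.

Net loss ≈ 74.7 W

T = 39.40 °C + 273 = 312.40 K.
Area A = 0.557 m².
Net radiated power P_net = εσA(T⁴ − T₀⁴) = 0.953×5.670×10⁻⁸×0.557×(312.40⁴ − 289.7⁴).
T⁴ − T₀⁴ = 9.52454×10⁹ − 7.04359×10⁹ = 2.48095×10⁹ K⁴, so P_net = 74.7 W.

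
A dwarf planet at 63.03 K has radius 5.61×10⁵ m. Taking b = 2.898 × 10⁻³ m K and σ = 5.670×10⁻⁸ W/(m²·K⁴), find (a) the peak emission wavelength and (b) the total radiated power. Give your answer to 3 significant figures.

(a) λ_max = b/T = 2.898×10⁻³/63.03 = 4.598×10⁻⁵ m = 46.0 μm.
Surface area A = 4πR² = 4π(5.61×10⁵ m)² = 3.95490×10¹² m².
(b) P = σAT⁴ = 5.670×10⁻⁸×3.95490×10¹²×(63.03)⁴ = 3.54×10¹² W.

λ_max ≈ 46.0 μm; P ≈ 3.54×10¹² W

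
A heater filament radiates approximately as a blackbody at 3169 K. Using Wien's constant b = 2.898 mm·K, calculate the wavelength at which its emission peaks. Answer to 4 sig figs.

Wien's displacement law: λ_max = b/T = (2.898×10⁻³ m·K)/(3169 K) = 9.1448×10⁻⁷ m.
That is 0.9145 μm, in the infrared range.

λ_max ≈ 0.9145 μm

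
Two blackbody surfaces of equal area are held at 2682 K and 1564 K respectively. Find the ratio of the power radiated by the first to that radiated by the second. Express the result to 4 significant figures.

With equal areas, P₁/P₂ = (T₁/T₂)⁴ = (2682/1564)⁴ = 8.647.

P₁/P₂ ≈ 8.647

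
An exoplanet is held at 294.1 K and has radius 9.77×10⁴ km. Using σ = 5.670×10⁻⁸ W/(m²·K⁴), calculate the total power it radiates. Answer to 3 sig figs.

P ≈ 5.09×10¹⁹ W

Surface area A = 4πR² = 4π(9.77×10⁷ m)² = 1.19950×10¹⁷ m².
P = σAT⁴ = 5.670×10⁻⁸ × 1.19950×10¹⁷ × (294.1)⁴ = 5.09×10¹⁹ W.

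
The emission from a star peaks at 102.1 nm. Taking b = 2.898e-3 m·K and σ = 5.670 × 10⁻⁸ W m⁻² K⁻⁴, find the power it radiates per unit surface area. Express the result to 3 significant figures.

I ≈ 3.68×10¹⁰ W/m²

Wien's law: T = b/λ_max = 2.898×10⁻³/1.021×10⁻⁷ = 28383.9 K.
Then I = σT⁴ = 5.670×10⁻⁸×(28383.9)⁴ = 3.68×10¹⁰ W/m².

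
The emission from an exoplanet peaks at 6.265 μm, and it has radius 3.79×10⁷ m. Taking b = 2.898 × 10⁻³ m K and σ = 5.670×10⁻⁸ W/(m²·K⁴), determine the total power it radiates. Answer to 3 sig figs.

Wien's law: T = b/λ_max = 2.898×10⁻³/6.265×10⁻⁶ = 462.570 K.
Surface area A = 4πR² = 4π(3.79×10⁷ m)² = 1.80505×10¹⁶ m².
Then P = σAT⁴ = 5.670×10⁻⁸×1.80505×10¹⁶×(462.570)⁴ = 4.69×10¹⁹ W.

P ≈ 4.69×10¹⁹ W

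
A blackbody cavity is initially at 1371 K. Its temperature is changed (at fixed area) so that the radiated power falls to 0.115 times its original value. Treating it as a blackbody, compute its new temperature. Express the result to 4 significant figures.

P ∝ T⁴, so T₂/T₁ = (P₂/P₁)^(1/4) = (0.115)^(1/4) = 0.582337.
T₂ = 1371 × 0.582337 = 798.4 K.

T₂ ≈ 798.4 K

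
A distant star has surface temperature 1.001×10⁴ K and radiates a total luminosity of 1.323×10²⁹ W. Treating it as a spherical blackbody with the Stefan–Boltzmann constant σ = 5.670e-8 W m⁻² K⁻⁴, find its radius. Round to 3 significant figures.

L = 4πR²σT⁴ ⇒ R = √(L/(4πσT⁴)).
σT⁴ = 5.69271×10⁸ W/m², so R = √(1.323×10²⁹/(4π×5.69271×10⁸)) = 4.30×10⁹ m.

R ≈ 4.30×10⁹ m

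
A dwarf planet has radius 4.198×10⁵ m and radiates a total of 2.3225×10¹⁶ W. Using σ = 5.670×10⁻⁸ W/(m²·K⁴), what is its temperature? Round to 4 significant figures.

Surface area A = 4πR² = 4π(4.198×10⁵ m)² = 2.21460×10¹² m².
P = σAT⁴ ⇒ T = (P/(σA))^(1/4) = (2.3225×10¹⁶/(5.670×10⁻⁸×2.21460×10¹²))^(1/4) = 655.8 K.

T ≈ 655.8 K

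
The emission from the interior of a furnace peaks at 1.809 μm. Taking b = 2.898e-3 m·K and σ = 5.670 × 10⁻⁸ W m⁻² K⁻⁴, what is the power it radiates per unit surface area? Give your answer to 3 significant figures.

Wien's law: T = b/λ_max = 2.898×10⁻³/1.809×10⁻⁶ = 1601.99 K.
Then I = σT⁴ = 5.670×10⁻⁸×(1601.99)⁴ = 3.73×10⁵ W/m².

I ≈ 3.73×10⁵ W/m²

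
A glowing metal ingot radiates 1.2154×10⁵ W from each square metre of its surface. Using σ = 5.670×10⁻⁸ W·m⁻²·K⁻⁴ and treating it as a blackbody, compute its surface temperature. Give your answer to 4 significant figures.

T ≈ 1210 K

I = σT⁴, so T = (I/σ)^(1/4) = (1.2154×10⁵/(5.670×10⁻⁸))^(1/4) = 1210 K.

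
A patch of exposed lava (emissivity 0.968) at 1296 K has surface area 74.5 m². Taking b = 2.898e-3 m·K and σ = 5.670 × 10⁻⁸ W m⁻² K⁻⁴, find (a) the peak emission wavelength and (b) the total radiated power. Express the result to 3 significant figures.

λ_max ≈ 2.24 μm; P ≈ 1.15×10⁷ W

(a) λ_max = b/T = 2.898×10⁻³/1296 = 2.236×10⁻⁶ m = 2.24 μm.
Area A = 74.5 m².
(b) P = εσAT⁴ = 0.968×5.670×10⁻⁸×74.5×(1296)⁴ = 1.15×10⁷ W.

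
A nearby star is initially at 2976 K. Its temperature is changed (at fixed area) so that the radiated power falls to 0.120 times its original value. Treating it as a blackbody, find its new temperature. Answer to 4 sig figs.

T₂ ≈ 1752 K

P ∝ T⁴, so T₂/T₁ = (P₂/P₁)^(1/4) = (0.120)^(1/4) = 0.588566.
T₂ = 2976 × 0.588566 = 1752 K.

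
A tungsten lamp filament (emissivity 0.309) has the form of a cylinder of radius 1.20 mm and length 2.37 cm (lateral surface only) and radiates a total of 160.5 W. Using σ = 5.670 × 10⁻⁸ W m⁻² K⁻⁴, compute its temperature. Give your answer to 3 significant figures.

T ≈ 2.68×10³ K

Lateral area A = 2πrL = 2π×1.20×10⁻³×0.0237 = 1.78694×10⁻⁴ m².
P = εσAT⁴ ⇒ T = (P/(εσA))^(1/4) = (160.5/(0.309×5.670×10⁻⁸×1.78694×10⁻⁴))^(1/4) = 2.68×10³ K.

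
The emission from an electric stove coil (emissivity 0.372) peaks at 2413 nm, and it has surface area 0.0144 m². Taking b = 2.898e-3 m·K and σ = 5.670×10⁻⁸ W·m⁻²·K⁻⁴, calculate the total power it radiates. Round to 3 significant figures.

Wien's law: T = b/λ_max = 2.898×10⁻³/2.413×10⁻⁶ = 1200.99 K.
Area A = 0.0144 m².
Then P = εσAT⁴ = 0.372×5.670×10⁻⁸×0.0144×(1200.99)⁴ = 632 W.

P ≈ 632 W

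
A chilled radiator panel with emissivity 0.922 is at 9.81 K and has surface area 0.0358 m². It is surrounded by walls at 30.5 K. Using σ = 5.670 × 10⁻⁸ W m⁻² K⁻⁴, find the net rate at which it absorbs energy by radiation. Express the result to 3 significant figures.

Net gain ≈ 1.60×10⁻³ W

Area A = 0.0358 m².
Net radiated power P_net = εσA(T⁴ − T₀⁴) = 0.922×5.670×10⁻⁸×0.0358×(9.81⁴ − 30.5⁴).
T⁴ − T₀⁴ = 9261.39 − 8.65365×10⁵ = -8.56104×10⁵ K⁴, so P_net = -1.60×10⁻³ W — negative, meaning a net gain of 1.60×10⁻³ W.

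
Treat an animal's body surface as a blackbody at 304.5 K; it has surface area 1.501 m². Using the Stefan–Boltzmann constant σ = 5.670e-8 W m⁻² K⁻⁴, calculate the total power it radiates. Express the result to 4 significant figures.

P ≈ 731.7 W

Area A = 1.501 m².
P = σAT⁴ = 5.670×10⁻⁸ × 1.501 × (304.5)⁴ = 731.7 W.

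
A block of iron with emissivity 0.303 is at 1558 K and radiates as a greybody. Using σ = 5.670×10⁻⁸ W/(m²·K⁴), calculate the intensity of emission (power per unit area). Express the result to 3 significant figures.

Stefan–Boltzmann: I = εσT⁴ = 0.303 × 5.670×10⁻⁸ × (1558)⁴ = 1.01×10⁵ W/m².

I ≈ 1.01×10⁵ W/m²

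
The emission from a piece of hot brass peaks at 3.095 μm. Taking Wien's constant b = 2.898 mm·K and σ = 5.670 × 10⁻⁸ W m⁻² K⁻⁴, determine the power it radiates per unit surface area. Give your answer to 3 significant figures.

I ≈ 4.36×10⁴ W/m²

Wien's law: T = b/λ_max = 2.898×10⁻³/3.095×10⁻⁶ = 936.349 K.
Then I = σT⁴ = 5.670×10⁻⁸×(936.349)⁴ = 4.36×10⁴ W/m².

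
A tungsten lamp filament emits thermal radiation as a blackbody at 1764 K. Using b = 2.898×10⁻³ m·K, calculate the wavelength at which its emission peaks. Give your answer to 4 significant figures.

λ_max ≈ 1643 nm

Wien's displacement law: λ_max = b/T = (2.898×10⁻³ m·K)/(1764 K) = 1.6429×10⁻⁶ m.
That is 1643 nm, in the infrared range.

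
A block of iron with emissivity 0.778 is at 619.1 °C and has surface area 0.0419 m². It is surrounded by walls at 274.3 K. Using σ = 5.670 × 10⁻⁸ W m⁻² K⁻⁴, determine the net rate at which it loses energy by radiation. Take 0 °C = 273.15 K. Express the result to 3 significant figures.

Net loss ≈ 1.16×10³ W

T = 619.1 °C + 273.15 = 892.25 K.
Area A = 0.0419 m².
Net radiated power P_net = εσA(T⁴ − T₀⁴) = 0.778×5.670×10⁻⁸×0.0419×(892.25⁴ − 274.3⁴).
T⁴ − T₀⁴ = 6.33791×10¹¹ − 5.66113×10⁹ = 6.28130×10¹¹ K⁴, so P_net = 1.16×10³ W.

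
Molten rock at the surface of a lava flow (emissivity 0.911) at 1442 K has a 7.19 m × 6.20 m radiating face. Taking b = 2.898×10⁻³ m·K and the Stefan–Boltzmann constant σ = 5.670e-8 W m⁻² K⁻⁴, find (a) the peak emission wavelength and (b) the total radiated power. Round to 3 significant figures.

(a) λ_max = b/T = 2.898×10⁻³/1442 = 2.010×10⁻⁶ m = 2.01 μm.
Area A = 7.19 × 6.20 = 44.578 m².
(b) P = εσAT⁴ = 0.911×5.670×10⁻⁸×44.578×(1442)⁴ = 9.96×10⁶ W.

λ_max ≈ 2.01 μm; P ≈ 9.96×10⁶ W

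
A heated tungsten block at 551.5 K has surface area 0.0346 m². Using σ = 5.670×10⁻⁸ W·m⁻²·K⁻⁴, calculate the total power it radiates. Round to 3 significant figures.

Area A = 0.0346 m².
P = σAT⁴ = 5.670×10⁻⁸ × 0.0346 × (551.5)⁴ = 181 W.

P ≈ 181 W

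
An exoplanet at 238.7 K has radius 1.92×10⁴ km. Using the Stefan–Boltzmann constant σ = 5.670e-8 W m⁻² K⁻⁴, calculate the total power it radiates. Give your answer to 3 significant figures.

P ≈ 8.53×10¹⁷ W

Surface area A = 4πR² = 4π(1.92×10⁷ m)² = 4.63247×10¹⁵ m².
P = σAT⁴ = 5.670×10⁻⁸ × 4.63247×10¹⁵ × (238.7)⁴ = 8.53×10¹⁷ W.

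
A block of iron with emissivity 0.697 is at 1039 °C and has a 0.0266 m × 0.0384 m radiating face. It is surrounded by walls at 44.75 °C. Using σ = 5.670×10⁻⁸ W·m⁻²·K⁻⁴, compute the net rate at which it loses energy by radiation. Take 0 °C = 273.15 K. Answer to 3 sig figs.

T = 1039 °C + 273.15 = 1312.15 K.
Surroundings: T = 44.75 °C + 273.15 = 317.90 K.
Area A = 0.0266 × 0.0384 = 1.02144×10⁻³ m².
Net radiated power P_net = εσA(T⁴ − T₀⁴) = 0.697×5.670×10⁻⁸×1.02144×10⁻³×(1312.15⁴ − 317.90⁴).
T⁴ − T₀⁴ = 2.96438×10¹² − 1.02132×10¹⁰ = 2.95417×10¹² K⁴, so P_net = 119 W.

Net loss ≈ 119 W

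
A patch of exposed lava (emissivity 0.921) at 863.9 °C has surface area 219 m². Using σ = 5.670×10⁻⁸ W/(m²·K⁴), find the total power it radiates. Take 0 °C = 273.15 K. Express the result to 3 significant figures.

T = 863.9 °C + 273.15 = 1137.05 K.
Area A = 219 m².
P = εσAT⁴ = 0.921 × 5.670×10⁻⁸ × 219 × (1137.05)⁴ = 1.91×10⁷ W.

P ≈ 1.91×10⁷ W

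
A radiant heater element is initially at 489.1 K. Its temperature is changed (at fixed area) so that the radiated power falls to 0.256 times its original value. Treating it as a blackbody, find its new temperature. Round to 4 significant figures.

T₂ ≈ 347.9 K

P ∝ T⁴, so T₂/T₁ = (P₂/P₁)^(1/4) = (0.256)^(1/4) = 0.711312.
T₂ = 489.1 × 0.711312 = 347.9 K.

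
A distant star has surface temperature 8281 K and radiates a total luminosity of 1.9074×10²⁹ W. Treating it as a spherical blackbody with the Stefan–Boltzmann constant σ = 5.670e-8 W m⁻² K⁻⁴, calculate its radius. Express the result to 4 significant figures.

R ≈ 7.545×10⁹ m

L = 4πR²σT⁴ ⇒ R = √(L/(4πσT⁴)).
σT⁴ = 2.66633×10⁸ W/m², so R = √(1.9074×10²⁹/(4π×2.66633×10⁸)) = 7.545×10⁹ m.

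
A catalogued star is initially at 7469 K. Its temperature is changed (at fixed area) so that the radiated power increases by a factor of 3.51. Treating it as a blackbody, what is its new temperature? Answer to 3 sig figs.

T₂ ≈ 1.02×10⁴ K

P ∝ T⁴, so T₂/T₁ = (P₂/P₁)^(1/4) = (3.51)^(1/4) = 1.36876.
T₂ = 7469 × 1.36876 = 1.02×10⁴ K.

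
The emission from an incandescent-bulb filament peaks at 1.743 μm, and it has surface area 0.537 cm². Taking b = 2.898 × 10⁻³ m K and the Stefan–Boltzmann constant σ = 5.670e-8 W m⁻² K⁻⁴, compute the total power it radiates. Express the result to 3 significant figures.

Wien's law: T = b/λ_max = 2.898×10⁻³/1.743×10⁻⁶ = 1662.65 K.
Area A = 0.537 cm² = 5.37×10⁻⁵ m².
Then P = σAT⁴ = 5.670×10⁻⁸×5.37×10⁻⁵×(1662.65)⁴ = 23.3 W.

P ≈ 23.3 W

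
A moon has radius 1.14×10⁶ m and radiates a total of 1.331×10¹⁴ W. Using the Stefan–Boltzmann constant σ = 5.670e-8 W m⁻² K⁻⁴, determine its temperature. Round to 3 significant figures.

Surface area A = 4πR² = 4π(1.14×10⁶ m)² = 1.63313×10¹³ m².
P = σAT⁴ ⇒ T = (P/(σA))^(1/4) = (1.331×10¹⁴/(5.670×10⁻⁸×1.63313×10¹³))^(1/4) = 109 K.

T ≈ 109 K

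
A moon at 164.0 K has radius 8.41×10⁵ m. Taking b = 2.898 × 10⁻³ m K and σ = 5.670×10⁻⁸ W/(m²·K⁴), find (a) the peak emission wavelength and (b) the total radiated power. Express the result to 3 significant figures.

λ_max ≈ 17.7 μm; P ≈ 3.65×10¹⁴ W

(a) λ_max = b/T = 2.898×10⁻³/164.0 = 1.767×10⁻⁵ m = 17.7 μm.
Surface area A = 4πR² = 4π(8.41×10⁵ m)² = 8.88796×10¹² m².
(b) P = σAT⁴ = 5.670×10⁻⁸×8.88796×10¹²×(164.0)⁴ = 3.65×10¹⁴ W.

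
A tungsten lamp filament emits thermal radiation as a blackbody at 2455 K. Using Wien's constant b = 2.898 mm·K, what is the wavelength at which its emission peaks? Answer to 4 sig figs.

Wien's displacement law: λ_max = b/T = (2.898×10⁻³ m·K)/(2455 K) = 1.1804×10⁻⁶ m.
That is 1180 nm, in the infrared range.

λ_max ≈ 1180 nm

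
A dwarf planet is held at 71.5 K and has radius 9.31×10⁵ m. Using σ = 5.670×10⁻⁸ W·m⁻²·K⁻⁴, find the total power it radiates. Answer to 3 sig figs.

Surface area A = 4πR² = 4π(9.31×10⁵ m)² = 1.08920×10¹³ m².
P = σAT⁴ = 5.670×10⁻⁸ × 1.08920×10¹³ × (71.5)⁴ = 1.61×10¹³ W.

P ≈ 1.61×10¹³ W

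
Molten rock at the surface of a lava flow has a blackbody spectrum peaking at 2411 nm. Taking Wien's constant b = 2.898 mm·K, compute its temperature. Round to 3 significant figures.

T ≈ 1.20×10³ K

Wien's law gives T = b/λ_max = (2.898×10⁻³ m·K)/(2.411×10⁻⁶ m) = 1.20×10³ K.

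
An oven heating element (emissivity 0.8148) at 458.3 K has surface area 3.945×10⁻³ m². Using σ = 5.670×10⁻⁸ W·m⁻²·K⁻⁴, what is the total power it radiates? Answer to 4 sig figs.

P ≈ 8.040 W

Area A = 3.945×10⁻³ m².
P = εσAT⁴ = 0.8148 × 5.670×10⁻⁸ × 3.945×10⁻³ × (458.3)⁴ = 8.040 W.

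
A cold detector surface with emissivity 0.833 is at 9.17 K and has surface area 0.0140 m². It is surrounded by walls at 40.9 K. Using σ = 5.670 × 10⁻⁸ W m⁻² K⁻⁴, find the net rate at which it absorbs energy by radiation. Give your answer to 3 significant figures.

Area A = 0.0140 m².
Net radiated power P_net = εσA(T⁴ − T₀⁴) = 0.833×5.670×10⁻⁸×0.0140×(9.17⁴ − 40.9⁴).
T⁴ − T₀⁴ = 7070.94 − 2.79829×10⁶ = -2.79122×10⁶ K⁴, so P_net = -1.85×10⁻³ W — negative, meaning a net gain of 1.85×10⁻³ W.

Net gain ≈ 1.85×10⁻³ W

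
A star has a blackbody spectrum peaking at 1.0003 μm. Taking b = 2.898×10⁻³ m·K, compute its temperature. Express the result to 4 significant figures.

T ≈ 2897 K

Wien's law gives T = b/λ_max = (2.898×10⁻³ m·K)/(1.0003×10⁻⁶ m) = 2897 K.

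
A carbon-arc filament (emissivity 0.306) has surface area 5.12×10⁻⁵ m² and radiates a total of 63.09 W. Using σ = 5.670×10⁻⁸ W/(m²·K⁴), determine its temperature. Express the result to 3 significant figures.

T ≈ 2.90×10³ K

Area A = 5.12×10⁻⁵ m².
P = εσAT⁴ ⇒ T = (P/(εσA))^(1/4) = (63.09/(0.306×5.670×10⁻⁸×5.12×10⁻⁵))^(1/4) = 2.90×10³ K.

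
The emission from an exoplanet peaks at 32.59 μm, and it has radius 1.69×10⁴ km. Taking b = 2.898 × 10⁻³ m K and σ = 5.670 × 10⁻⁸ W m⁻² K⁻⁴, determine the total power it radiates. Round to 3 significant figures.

Wien's law: T = b/λ_max = 2.898×10⁻³/3.259×10⁻⁵ = 88.9230 K.
Surface area A = 4πR² = 4π(1.69×10⁷ m)² = 3.58908×10¹⁵ m².
Then P = σAT⁴ = 5.670×10⁻⁸×3.58908×10¹⁵×(88.9230)⁴ = 1.27×10¹⁶ W.

P ≈ 1.27×10¹⁶ W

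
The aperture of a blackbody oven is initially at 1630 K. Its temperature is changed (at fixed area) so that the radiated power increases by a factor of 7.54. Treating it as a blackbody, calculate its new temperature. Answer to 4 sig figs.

P ∝ T⁴, so T₂/T₁ = (P₂/P₁)^(1/4) = (7.54)^(1/4) = 1.65708.
T₂ = 1630 × 1.65708 = 2701 K.

T₂ ≈ 2701 K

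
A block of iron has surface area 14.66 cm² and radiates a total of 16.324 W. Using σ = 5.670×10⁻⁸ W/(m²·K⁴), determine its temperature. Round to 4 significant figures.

Area A = 14.66 cm² = 1.466×10⁻³ m².
P = σAT⁴ ⇒ T = (P/(σA))^(1/4) = (16.324/(5.670×10⁻⁸×1.466×10⁻³))^(1/4) = 665.7 K.

T ≈ 665.7 K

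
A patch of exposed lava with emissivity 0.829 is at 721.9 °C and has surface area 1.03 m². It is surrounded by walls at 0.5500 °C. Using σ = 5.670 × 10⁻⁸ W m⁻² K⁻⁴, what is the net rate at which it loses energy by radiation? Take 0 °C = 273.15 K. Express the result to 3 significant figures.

Net loss ≈ 4.72×10⁴ W

T = 721.9 °C + 273.15 = 995.05 K.
Surroundings: T = 0.5500 °C + 273.15 = 273.7000 K.
Area A = 1.03 m².
Net radiated power P_net = εσA(T⁴ − T₀⁴) = 0.829×5.670×10⁻⁸×1.03×(995.05⁴ − 273.7000⁴).
T⁴ − T₀⁴ = 9.80347×10¹¹ − 5.61176×10⁹ = 9.74735×10¹¹ K⁴, so P_net = 4.72×10⁴ W.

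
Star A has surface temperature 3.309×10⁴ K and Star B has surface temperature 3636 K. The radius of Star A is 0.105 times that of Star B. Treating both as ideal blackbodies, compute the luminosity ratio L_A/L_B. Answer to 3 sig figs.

L ∝ R²T⁴, so L_A/L_B = (R_A/R_B)²(T_A/T_B)⁴ = (0.105)² × (3.309×10⁴/3636)⁴ = 0.011025 × 6859.49 = 75.6.

L_A/L_B ≈ 75.6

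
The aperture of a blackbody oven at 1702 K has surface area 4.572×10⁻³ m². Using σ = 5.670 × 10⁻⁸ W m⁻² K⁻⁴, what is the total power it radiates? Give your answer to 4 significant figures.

P ≈ 2175 W

Area A = 4.572×10⁻³ m².
P = σAT⁴ = 5.670×10⁻⁸ × 4.572×10⁻³ × (1702)⁴ = 2175 W.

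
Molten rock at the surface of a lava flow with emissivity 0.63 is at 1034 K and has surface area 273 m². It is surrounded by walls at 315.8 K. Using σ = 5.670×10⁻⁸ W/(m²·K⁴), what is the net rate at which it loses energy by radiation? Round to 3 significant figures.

Net loss ≈ 1.11×10⁷ W

Area A = 273 m².
Net radiated power P_net = εσA(T⁴ − T₀⁴) = 0.63×5.670×10⁻⁸×273×(1034⁴ − 315.8⁴).
T⁴ − T₀⁴ = 1.14309×10¹² − 9.94600×10⁹ = 1.13314×10¹² K⁴, so P_net = 1.11×10⁷ W.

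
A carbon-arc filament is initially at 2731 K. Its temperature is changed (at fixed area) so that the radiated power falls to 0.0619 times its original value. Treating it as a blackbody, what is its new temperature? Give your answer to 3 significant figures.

T₂ ≈ 1.36×10³ K

P ∝ T⁴, so T₂/T₁ = (P₂/P₁)^(1/4) = (0.0619)^(1/4) = 0.498796.
T₂ = 2731 × 0.498796 = 1.36×10³ K.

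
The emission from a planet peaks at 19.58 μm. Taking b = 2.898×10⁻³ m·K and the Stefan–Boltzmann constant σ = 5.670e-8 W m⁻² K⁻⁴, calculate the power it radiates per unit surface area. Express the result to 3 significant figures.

Wien's law: T = b/λ_max = 2.898×10⁻³/1.958×10⁻⁵ = 148.008 K.
Then I = σT⁴ = 5.670×10⁻⁸×(148.008)⁴ = 27.2 W/m².

I ≈ 27.2 W/m²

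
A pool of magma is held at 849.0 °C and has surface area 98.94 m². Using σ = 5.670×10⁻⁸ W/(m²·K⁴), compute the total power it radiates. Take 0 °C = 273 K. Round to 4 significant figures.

T = 849.0 °C + 273 = 1122.0 K.
Area A = 98.94 m².
P = σAT⁴ = 5.670×10⁻⁸ × 98.94 × (1122.0)⁴ = 8.891×10⁶ W.

P ≈ 8.891×10⁶ W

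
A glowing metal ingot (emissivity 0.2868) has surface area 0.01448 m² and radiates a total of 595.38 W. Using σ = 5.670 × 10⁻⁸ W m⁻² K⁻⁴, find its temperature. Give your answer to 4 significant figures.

Area A = 0.01448 m².
P = εσAT⁴ ⇒ T = (P/(εσA))^(1/4) = (595.38/(0.2868×5.670×10⁻⁸×0.01448))^(1/4) = 1261 K.

T ≈ 1261 K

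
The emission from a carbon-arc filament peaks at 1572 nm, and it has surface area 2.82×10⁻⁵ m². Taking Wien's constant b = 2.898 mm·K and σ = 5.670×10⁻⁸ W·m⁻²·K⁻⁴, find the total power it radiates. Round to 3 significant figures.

P ≈ 18.5 W

Wien's law: T = b/λ_max = 2.898×10⁻³/1.572×10⁻⁶ = 1843.51 K.
Area A = 2.82×10⁻⁵ m².
Then P = σAT⁴ = 5.670×10⁻⁸×2.82×10⁻⁵×(1843.51)⁴ = 18.5 W.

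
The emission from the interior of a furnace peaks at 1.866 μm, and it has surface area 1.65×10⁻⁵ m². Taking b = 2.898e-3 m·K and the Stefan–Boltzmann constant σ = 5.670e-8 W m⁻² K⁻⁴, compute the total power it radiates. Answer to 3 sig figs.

P ≈ 5.44 W

Wien's law: T = b/λ_max = 2.898×10⁻³/1.866×10⁻⁶ = 1553.05 K.
Area A = 1.65×10⁻⁵ m².
Then P = σAT⁴ = 5.670×10⁻⁸×1.65×10⁻⁵×(1553.05)⁴ = 5.44 W.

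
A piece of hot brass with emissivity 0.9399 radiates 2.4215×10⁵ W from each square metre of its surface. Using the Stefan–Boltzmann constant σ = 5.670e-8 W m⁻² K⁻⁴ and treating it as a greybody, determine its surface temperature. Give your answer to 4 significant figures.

I = εσT⁴, so T = (I/εσ)^(1/4) = (2.4215×10⁵/(0.9399×5.670×10⁻⁸))^(1/4) = 1460 K.

T ≈ 1460 K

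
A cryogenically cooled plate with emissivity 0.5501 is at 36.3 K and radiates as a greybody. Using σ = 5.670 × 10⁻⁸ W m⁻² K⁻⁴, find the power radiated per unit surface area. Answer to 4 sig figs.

I ≈ 0.05416 W/m²

Stefan–Boltzmann: I = εσT⁴ = 0.5501 × 5.670×10⁻⁸ × (36.3)⁴ = 0.05416 W/m².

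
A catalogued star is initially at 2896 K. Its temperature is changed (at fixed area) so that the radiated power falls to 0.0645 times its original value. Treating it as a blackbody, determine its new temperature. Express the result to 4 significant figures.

P ∝ T⁴, so T₂/T₁ = (P₂/P₁)^(1/4) = (0.0645)^(1/4) = 0.503953.
T₂ = 2896 × 0.503953 = 1459 K.

T₂ ≈ 1459 K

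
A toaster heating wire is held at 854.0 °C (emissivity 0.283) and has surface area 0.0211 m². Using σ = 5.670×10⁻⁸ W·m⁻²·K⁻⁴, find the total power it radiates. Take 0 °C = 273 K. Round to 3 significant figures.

P ≈ 546 W

T = 854.0 °C + 273 = 1127.0 K.
Area A = 0.0211 m².
P = εσAT⁴ = 0.283 × 5.670×10⁻⁸ × 0.0211 × (1127.0)⁴ = 546 W.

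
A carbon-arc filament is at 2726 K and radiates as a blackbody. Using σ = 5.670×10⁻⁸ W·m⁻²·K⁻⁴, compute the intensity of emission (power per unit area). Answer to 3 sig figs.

Stefan–Boltzmann: I = σT⁴ = 5.670×10⁻⁸ × (2726)⁴ = 3.13×10⁶ W/m².

I ≈ 3.13×10⁶ W/m²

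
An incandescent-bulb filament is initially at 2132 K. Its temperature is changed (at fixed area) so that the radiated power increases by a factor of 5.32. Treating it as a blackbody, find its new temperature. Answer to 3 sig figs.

T₂ ≈ 3.24×10³ K

P ∝ T⁴, so T₂/T₁ = (P₂/P₁)^(1/4) = (5.32)^(1/4) = 1.51872.
T₂ = 2132 × 1.51872 = 3.24×10³ K.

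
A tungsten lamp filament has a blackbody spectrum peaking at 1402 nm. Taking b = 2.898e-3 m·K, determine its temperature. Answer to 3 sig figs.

T ≈ 2.07×10³ K

Wien's law gives T = b/λ_max = (2.898×10⁻³ m·K)/(1.402×10⁻⁶ m) = 2.07×10³ K.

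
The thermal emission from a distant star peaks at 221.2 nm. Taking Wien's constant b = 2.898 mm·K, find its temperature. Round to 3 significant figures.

T ≈ 1.31×10⁴ K

Wien's law gives T = b/λ_max = (2.898×10⁻³ m·K)/(2.212×10⁻⁷ m) = 1.31×10⁴ K.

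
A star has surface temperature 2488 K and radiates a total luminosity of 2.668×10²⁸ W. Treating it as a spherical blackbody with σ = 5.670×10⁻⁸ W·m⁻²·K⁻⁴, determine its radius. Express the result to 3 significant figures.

L = 4πR²σT⁴ ⇒ R = √(L/(4πσT⁴)).
σT⁴ = 2.17262×10⁶ W/m², so R = √(2.668×10²⁸/(4π×2.17262×10⁶)) = 3.13×10¹⁰ m.

R ≈ 3.13×10¹⁰ m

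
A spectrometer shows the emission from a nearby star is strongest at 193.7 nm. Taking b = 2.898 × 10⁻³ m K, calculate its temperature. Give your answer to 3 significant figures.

Wien's law gives T = b/λ_max = (2.898×10⁻³ m·K)/(1.937×10⁻⁷ m) = 1.50×10⁴ K.

T ≈ 1.50×10⁴ K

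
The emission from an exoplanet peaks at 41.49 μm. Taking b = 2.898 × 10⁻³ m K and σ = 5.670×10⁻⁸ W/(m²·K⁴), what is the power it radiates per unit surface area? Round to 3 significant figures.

Wien's law: T = b/λ_max = 2.898×10⁻³/4.149×10⁻⁵ = 69.8482 K.
Then I = σT⁴ = 5.670×10⁻⁸×(69.8482)⁴ = 1.35 W/m².

I ≈ 1.35 W/m²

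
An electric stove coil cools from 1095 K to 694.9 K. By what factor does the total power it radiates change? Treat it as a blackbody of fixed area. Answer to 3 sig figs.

P₂/P₁ ≈ 0.162

P ∝ T⁴, so P₂/P₁ = (T₂/T₁)⁴ = (694.9/1095)⁴ = (0.634612)⁴ = 0.162.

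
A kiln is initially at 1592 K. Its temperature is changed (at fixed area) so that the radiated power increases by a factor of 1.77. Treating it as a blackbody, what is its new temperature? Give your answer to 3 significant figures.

P ∝ T⁴, so T₂/T₁ = (P₂/P₁)^(1/4) = (1.77)^(1/4) = 1.15344.
T₂ = 1592 × 1.15344 = 1.84×10³ K.

T₂ ≈ 1.84×10³ K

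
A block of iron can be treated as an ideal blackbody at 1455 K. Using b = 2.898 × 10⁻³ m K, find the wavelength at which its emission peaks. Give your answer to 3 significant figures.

λ_max ≈ 1.99 μm

Wien's displacement law: λ_max = b/T = (2.898×10⁻³ m·K)/(1455 K) = 1.992×10⁻⁶ m.
That is 1.99 μm, in the infrared range.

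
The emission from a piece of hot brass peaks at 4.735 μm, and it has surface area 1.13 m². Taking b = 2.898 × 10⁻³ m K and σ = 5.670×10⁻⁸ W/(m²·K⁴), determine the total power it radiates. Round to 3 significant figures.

P ≈ 8.99×10³ W

Wien's law: T = b/λ_max = 2.898×10⁻³/4.735×10⁻⁶ = 612.038 K.
Area A = 1.13 m².
Then P = σAT⁴ = 5.670×10⁻⁸×1.13×(612.038)⁴ = 8.99×10³ W.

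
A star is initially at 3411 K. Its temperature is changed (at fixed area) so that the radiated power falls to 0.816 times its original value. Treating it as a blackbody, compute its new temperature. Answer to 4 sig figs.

P ∝ T⁴, so T₂/T₁ = (P₂/P₁)^(1/4) = (0.816)^(1/4) = 0.950435.
T₂ = 3411 × 0.950435 = 3242 K.

T₂ ≈ 3242 K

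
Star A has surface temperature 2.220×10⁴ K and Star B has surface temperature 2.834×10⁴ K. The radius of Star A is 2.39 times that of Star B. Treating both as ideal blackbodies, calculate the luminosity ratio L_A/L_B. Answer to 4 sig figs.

L ∝ R²T⁴, so L_A/L_B = (R_A/R_B)²(T_A/T_B)⁴ = (2.39)² × (2.220×10⁴/2.834×10⁴)⁴ = 5.7121 × 0.376541 = 2.151.

L_A/L_B ≈ 2.151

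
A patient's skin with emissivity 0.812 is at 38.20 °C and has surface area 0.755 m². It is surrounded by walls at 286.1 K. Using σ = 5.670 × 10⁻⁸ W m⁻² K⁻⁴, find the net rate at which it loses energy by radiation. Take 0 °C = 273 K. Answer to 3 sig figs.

Net loss ≈ 93.1 W

T = 38.20 °C + 273 = 311.20 K.
Area A = 0.755 m².
Net radiated power P_net = εσA(T⁴ − T₀⁴) = 0.812×5.670×10⁻⁸×0.755×(311.20⁴ − 286.1⁴).
T⁴ − T₀⁴ = 9.37904×10⁹ − 6.69995×10⁹ = 2.67909×10⁹ K⁴, so P_net = 93.1 W.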